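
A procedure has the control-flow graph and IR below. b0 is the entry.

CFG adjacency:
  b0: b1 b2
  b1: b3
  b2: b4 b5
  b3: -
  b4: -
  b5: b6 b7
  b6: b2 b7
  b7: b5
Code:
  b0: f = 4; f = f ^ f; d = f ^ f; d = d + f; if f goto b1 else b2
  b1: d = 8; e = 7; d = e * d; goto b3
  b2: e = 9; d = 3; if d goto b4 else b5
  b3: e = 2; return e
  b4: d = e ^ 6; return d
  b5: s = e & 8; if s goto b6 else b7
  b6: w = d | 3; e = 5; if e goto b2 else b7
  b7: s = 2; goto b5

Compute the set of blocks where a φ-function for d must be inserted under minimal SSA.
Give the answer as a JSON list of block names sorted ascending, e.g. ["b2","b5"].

idom tree: b1←b0 b2←b0 b3←b1 b4←b2 b5←b2 b6←b5 b7←b5
Dom at joins:
  b2: preds {b0,b6}: {b0} ∩ {b0,b2,b5,b6} = {b0}; idom=b0
  b5: preds {b2,b7}: {b0,b2} ∩ {b0,b2,b5,b7} = {b0,b2}; idom=b2
  b7: preds {b5,b6}: {b0,b2,b5} ∩ {b0,b2,b5,b6} = {b0,b2,b5}; idom=b5

Frontier:
  b2←b0: walk · to b0
  b2←b6: walk b6→b5→b2 to b0
  b5←b2: walk · to b2
  b5←b7: walk b7→b5 to b2
  b7←b5: walk · to b5
  b7←b6: walk b6 to b5
  b0: DF=∅
  b1: DF=∅
  b2: DF={b2}
  b3: DF=∅
  b4: DF=∅
  b5: DF={b2,b5}
  b6: DF={b2,b7}
  b7: DF={b5}

φ for d: defs {b0,b1,b2,b4}
  DF⁺ = {b2}

Answer: ["b2"]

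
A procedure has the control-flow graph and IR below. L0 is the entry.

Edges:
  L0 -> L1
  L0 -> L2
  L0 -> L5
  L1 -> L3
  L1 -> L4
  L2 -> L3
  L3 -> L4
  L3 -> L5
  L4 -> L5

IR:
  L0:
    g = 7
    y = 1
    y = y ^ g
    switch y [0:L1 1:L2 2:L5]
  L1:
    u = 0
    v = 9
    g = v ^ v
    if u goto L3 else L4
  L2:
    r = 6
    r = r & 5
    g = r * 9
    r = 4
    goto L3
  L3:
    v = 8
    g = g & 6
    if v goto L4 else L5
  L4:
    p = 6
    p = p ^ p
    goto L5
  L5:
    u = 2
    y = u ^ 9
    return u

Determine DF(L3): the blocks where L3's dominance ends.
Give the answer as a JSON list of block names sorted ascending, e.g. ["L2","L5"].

Answer: ["L4", "L5"]

Working:
idom tree: L1←L0 L2←L0 L3←L0 L4←L0 L5←L0
Join-block Dom:
  L3: preds {L1,L2}: {L0,L1} ∩ {L0,L2} = {L0}; idom=L0
  L4: preds {L1,L3}: {L0,L1} ∩ {L0,L3} = {L0}; idom=L0
  L5: preds {L0,L3,L4}: {L0} ∩ {L0,L3} ∩ {L0,L4} = {L0}; idom=L0

DF derivation:
  L3←L1: walk L1 to L0
  L3←L2: walk L2 to L0
  L4←L1: walk L1 to L0
  L4←L3: walk L3 to L0
  L5←L0: walk · to L0
  L5←L3: walk L3 to L0
  L5←L4: walk L4 to L0
  DF(L0)=∅
  DF(L1)={L3,L4}
  DF(L2)={L3}
  DF(L3)={L4,L5}
  DF(L4)={L5}
  DF(L5)=∅

DF(L3) = ["L4", "L5"]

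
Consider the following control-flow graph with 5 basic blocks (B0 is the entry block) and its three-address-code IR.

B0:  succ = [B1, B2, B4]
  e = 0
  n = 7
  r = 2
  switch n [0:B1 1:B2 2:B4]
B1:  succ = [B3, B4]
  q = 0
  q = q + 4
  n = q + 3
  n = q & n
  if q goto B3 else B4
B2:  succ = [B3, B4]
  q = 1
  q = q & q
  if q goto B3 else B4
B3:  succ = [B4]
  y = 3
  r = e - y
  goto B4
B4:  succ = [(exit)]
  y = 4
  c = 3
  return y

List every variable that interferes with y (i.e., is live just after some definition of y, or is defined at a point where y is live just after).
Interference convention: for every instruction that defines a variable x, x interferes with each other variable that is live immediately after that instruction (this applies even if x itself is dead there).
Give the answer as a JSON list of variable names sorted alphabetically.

Block summaries:
  B0 def {e,n,r} use ∅
  B1 def {n,q} use ∅
  B2 def {q} use ∅
  B3 def {r,y} use {e}
  B4 def {c,y} use ∅

Backward fixpoint:
  B0: in=∅ out={e}
  B1: in={e} out={e}
  B2: in={e} out={e}
  B3: in={e} out=∅
  B4: in=∅ out=∅

Interference:
  c↔{y}
  e↔{n,q,r,y}
  n↔{e,q,r}
  q↔{e,n}
  r↔{e,n}
  y↔{c,e}

N(y) = ["c", "e"]

Answer: ["c", "e"]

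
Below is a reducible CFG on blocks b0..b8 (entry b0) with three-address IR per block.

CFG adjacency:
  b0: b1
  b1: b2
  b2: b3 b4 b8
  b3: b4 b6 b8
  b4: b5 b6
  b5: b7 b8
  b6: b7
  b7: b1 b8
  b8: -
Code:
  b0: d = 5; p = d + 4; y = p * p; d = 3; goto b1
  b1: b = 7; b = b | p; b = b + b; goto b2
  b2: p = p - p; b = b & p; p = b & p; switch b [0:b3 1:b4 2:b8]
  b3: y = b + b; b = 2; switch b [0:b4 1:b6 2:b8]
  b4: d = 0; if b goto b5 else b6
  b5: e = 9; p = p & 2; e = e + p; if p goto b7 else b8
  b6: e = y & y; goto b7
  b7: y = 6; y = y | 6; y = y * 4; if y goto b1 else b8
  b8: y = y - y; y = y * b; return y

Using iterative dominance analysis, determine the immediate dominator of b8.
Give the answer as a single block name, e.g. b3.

Answer: b2

Analysis:
idom tree: b1←b0 b2←b1 b3←b2 b4←b2 b5←b4 b6←b2 b7←b2 b8←b2
Dom at joins:
  b1: preds {b0,b7}: {b0} ∩ {b0,b1,b2,b7} = {b0}; idom=b0
  b4: preds {b2,b3}: {b0,b1,b2} ∩ {b0,b1,b2,b3} = {b0,b1,b2}; idom=b2
  b6: preds {b3,b4}: {b0,b1,b2,b3} ∩ {b0,b1,b2,b4} = {b0,b1,b2}; idom=b2
  b7: preds {b5,b6}: {b0,b1,b2,b4,b5} ∩ {b0,b1,b2,b6} = {b0,b1,b2}; idom=b2
  b8: preds {b2,b3,b5,b7}: {b0,b1,b2} ∩ {b0,b1,b2,b3} ∩ {b0,b1,b2,b4,b5} ∩ {b0,b1,b2,b7} = {b0,b1,b2}; idom=b2

idom(b8) = b2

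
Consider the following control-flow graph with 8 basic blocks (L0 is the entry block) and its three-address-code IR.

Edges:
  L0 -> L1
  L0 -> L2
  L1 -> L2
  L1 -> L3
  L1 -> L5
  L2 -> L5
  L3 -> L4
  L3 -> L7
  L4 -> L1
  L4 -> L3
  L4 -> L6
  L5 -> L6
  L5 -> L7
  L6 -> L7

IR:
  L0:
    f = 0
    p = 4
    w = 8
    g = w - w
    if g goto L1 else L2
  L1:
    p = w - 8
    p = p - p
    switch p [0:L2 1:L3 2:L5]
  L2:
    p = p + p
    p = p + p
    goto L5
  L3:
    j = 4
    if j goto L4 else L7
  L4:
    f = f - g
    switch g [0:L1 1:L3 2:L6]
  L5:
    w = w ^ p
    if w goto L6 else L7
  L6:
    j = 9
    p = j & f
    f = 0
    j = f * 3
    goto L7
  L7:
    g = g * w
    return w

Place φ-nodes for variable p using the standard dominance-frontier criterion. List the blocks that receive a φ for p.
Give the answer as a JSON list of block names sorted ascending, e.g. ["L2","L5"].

idom tree: L1←L0 L2←L0 L3←L1 L4←L3 L5←L0 L6←L0 L7←L0
Join-block Dom:
  L1: preds {L0,L4}: {L0} ∩ {L0,L1,L3,L4} = {L0}; idom=L0
  L2: preds {L0,L1}: {L0} ∩ {L0,L1} = {L0}; idom=L0
  L3: preds {L1,L4}: {L0,L1} ∩ {L0,L1,L3,L4} = {L0,L1}; idom=L1
  L5: preds {L1,L2}: {L0,L1} ∩ {L0,L2} = {L0}; idom=L0
  L6: preds {L4,L5}: {L0,L1,L3,L4} ∩ {L0,L5} = {L0}; idom=L0
  L7: preds {L3,L5,L6}: {L0,L1,L3} ∩ {L0,L5} ∩ {L0,L6} = {L0}; idom=L0

DF walk-up:
  join L1 pred L0: · stop@L0
  join L1 pred L4: L4→L3→L1 stop@L0
  join L2 pred L0: · stop@L0
  join L2 pred L1: L1 stop@L0
  join L3 pred L1: · stop@L1
  join L3 pred L4: L4→L3 stop@L1
  join L5 pred L1: L1 stop@L0
  join L5 pred L2: L2 stop@L0
  join L6 pred L4: L4→L3→L1 stop@L0
  join L6 pred L5: L5 stop@L0
  join L7 pred L3: L3→L1 stop@L0
  join L7 pred L5: L5 stop@L0
  join L7 pred L6: L6 stop@L0
  L0 → ∅
  L1 → {L1,L2,L5,L6,L7}
  L2 → {L5}
  L3 → {L1,L3,L6,L7}
  L4 → {L1,L3,L6}
  L5 → {L6,L7}
  L6 → {L7}
  L7 → ∅

φ for p: defs {L0,L1,L2,L6}
  DF⁺ = {L1,L2,L5,L6,L7}

Answer: ["L1", "L2", "L5", "L6", "L7"]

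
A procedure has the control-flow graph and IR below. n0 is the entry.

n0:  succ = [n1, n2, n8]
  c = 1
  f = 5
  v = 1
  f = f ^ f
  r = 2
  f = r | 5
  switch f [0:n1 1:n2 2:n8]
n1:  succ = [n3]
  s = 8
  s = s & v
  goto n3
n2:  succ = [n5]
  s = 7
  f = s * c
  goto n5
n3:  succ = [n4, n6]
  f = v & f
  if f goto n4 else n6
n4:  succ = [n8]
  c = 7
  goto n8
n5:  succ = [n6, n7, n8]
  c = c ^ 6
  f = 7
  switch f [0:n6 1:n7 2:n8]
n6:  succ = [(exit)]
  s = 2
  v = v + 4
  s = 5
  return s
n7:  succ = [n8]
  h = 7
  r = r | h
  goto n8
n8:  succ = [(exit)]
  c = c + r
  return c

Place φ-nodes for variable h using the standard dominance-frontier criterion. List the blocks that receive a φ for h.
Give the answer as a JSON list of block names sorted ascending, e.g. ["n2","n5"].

Answer: ["n8"]

Working:
idom tree: n1←n0 n2←n0 n3←n1 n4←n3 n5←n2 n6←n0 n7←n5 n8←n0
Join-block Dom:
  n6: preds {n3,n5}: {n0,n1,n3} ∩ {n0,n2,n5} = {n0}; idom=n0
  n8: preds {n0,n4,n5,n7}: {n0} ∩ {n0,n1,n3,n4} ∩ {n0,n2,n5} ∩ {n0,n2,n5,n7} = {n0}; idom=n0

Frontier:
  n6←n3: walk n3→n1 to n0
  n6←n5: walk n5→n2 to n0
  n8←n0: walk · to n0
  n8←n4: walk n4→n3→n1 to n0
  n8←n5: walk n5→n2 to n0
  n8←n7: walk n7→n5→n2 to n0
  n0 → ∅
  n1 → {n6,n8}
  n2 → {n6,n8}
  n3 → {n6,n8}
  n4 → {n8}
  n5 → {n6,n8}
  n6 → ∅
  n7 → {n8}
  n8 → ∅

φ for h: defs {n7}
  DF⁺ = {n8}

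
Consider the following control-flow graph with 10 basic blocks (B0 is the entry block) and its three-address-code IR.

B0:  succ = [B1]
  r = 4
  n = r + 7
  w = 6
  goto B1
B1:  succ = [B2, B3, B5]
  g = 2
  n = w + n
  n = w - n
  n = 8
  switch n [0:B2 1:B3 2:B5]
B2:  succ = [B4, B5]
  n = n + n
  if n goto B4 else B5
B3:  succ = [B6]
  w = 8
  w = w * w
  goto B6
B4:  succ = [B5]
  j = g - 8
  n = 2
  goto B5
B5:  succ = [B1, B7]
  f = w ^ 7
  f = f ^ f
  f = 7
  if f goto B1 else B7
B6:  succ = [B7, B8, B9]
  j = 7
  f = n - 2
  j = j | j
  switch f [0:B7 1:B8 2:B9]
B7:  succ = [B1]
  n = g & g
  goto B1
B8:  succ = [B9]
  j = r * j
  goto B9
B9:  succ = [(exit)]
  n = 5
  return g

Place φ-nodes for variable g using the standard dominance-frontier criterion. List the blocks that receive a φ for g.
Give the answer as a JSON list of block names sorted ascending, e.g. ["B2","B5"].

Answer: ["B1"]

Working:
idom tree: B1←B0 B2←B1 B3←B1 B4←B2 B5←B1 B6←B3 B7←B1 B8←B6 B9←B6
Dom∩ at merges:
  B1: preds {B0,B5,B7}: {B0} ∩ {B0,B1,B5} ∩ {B0,B1,B7} = {B0}; idom=B0
  B5: preds {B1,B2,B4}: {B0,B1} ∩ {B0,B1,B2} ∩ {B0,B1,B2,B4} = {B0,B1}; idom=B1
  B7: preds {B5,B6}: {B0,B1,B5} ∩ {B0,B1,B3,B6} = {B0,B1}; idom=B1
  B9: preds {B6,B8}: {B0,B1,B3,B6} ∩ {B0,B1,B3,B6,B8} = {B0,B1,B3,B6}; idom=B6

DF walk-up:
  join B1 pred B0: · stop@B0
  join B1 pred B5: B5→B1 stop@B0
  join B1 pred B7: B7→B1 stop@B0
  join B5 pred B1: · stop@B1
  join B5 pred B2: B2 stop@B1
  join B5 pred B4: B4→B2 stop@B1
  join B7 pred B5: B5 stop@B1
  join B7 pred B6: B6→B3 stop@B1
  join B9 pred B6: · stop@B6
  join B9 pred B8: B8 stop@B6
  B0 → ∅
  B1 → {B1}
  B2 → {B5}
  B3 → {B7}
  B4 → {B5}
  B5 → {B1,B7}
  B6 → {B7}
  B7 → {B1}
  B8 → {B9}
  B9 → ∅

φ for g: defs {B1}
  DF⁺ = {B1}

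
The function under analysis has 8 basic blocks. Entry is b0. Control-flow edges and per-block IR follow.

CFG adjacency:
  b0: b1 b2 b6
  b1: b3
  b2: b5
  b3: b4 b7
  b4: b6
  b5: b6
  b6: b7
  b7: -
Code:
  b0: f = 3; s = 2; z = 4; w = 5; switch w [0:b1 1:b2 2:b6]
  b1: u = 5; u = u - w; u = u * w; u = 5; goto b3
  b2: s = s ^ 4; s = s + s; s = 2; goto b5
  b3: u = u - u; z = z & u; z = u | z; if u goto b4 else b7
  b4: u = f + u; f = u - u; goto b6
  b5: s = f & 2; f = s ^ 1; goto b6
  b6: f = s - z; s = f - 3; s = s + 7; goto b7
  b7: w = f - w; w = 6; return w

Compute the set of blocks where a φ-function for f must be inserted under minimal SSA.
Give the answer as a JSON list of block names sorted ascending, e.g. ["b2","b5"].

idom tree: b1←b0 b2←b0 b3←b1 b4←b3 b5←b2 b6←b0 b7←b0
Dom∩ at merges:
  b6: preds {b0,b4,b5}: {b0} ∩ {b0,b1,b3,b4} ∩ {b0,b2,b5} = {b0}; idom=b0
  b7: preds {b3,b6}: {b0,b1,b3} ∩ {b0,b6} = {b0}; idom=b0

Frontier:
  join b6 pred b0: · stop@b0
  join b6 pred b4: b4→b3→b1 stop@b0
  join b6 pred b5: b5→b2 stop@b0
  join b7 pred b3: b3→b1 stop@b0
  join b7 pred b6: b6 stop@b0
  b0 → ∅
  b1 → {b6,b7}
  b2 → {b6}
  b3 → {b6,b7}
  b4 → {b6}
  b5 → {b6}
  b6 → {b7}
  b7 → ∅

φ for f: defs {b0,b4,b5,b6}
  DF⁺ = {b6,b7}

Answer: ["b6", "b7"]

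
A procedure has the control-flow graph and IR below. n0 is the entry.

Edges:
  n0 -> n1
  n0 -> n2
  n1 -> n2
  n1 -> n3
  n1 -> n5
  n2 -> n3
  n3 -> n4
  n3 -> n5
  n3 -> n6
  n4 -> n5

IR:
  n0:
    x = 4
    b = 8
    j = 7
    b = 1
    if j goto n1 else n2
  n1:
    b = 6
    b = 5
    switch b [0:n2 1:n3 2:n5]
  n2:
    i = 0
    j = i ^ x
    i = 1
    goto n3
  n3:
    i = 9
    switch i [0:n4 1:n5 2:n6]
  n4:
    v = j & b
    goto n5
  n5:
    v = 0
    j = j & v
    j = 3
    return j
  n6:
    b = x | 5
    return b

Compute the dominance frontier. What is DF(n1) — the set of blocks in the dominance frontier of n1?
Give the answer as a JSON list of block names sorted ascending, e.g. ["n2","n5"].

idom tree: n1←n0 n2←n0 n3←n0 n4←n3 n5←n0 n6←n3
Dom∩ at merges:
  n2: preds {n0,n1}: {n0} ∩ {n0,n1} = {n0}; idom=n0
  n3: preds {n1,n2}: {n0,n1} ∩ {n0,n2} = {n0}; idom=n0
  n5: preds {n1,n3,n4}: {n0,n1} ∩ {n0,n3} ∩ {n0,n3,n4} = {n0}; idom=n0

DF derivation:
  n2←n0: walk · to n0
  n2←n1: walk n1 to n0
  n3←n1: walk n1 to n0
  n3←n2: walk n2 to n0
  n5←n1: walk n1 to n0
  n5←n3: walk n3 to n0
  n5←n4: walk n4→n3 to n0
  DF(n0)=∅
  DF(n1)={n2,n3,n5}
  DF(n2)={n3}
  DF(n3)={n5}
  DF(n4)={n5}
  DF(n5)=∅
  DF(n6)=∅

DF(n1) = ["n2", "n3", "n5"]

Answer: ["n2", "n3", "n5"]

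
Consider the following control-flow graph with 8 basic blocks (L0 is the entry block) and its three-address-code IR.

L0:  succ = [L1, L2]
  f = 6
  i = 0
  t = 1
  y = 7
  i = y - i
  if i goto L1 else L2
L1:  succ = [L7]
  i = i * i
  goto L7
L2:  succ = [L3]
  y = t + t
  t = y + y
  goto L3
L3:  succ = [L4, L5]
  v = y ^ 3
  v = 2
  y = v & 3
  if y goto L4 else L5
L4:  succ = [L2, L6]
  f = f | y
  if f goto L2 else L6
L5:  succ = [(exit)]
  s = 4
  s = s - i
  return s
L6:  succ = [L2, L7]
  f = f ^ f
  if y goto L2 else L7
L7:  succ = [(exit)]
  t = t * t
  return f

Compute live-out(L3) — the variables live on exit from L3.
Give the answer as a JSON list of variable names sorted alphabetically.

Per-block:
  L0: def={f,i,t,y} ue=∅
  L1: def={i} ue={i}
  L2: def={t,y} ue={t}
  L3: def={v,y} ue={y}
  L4: def={f} ue={f,y}
  L5: def={s} ue={i}
  L6: def={f} ue={f,y}
  L7: def={t} ue={f,t}

Liveness:
  live L0: ∅→{f,i,t}
  live L1: {f,i,t}→{f,t}
  live L2: {f,i,t}→{f,i,t,y}
  live L3: {f,i,t,y}→{f,i,t,y}
  live L4: {f,i,t,y}→{f,i,t,y}
  live L5: {i}→∅
  live L6: {f,i,t,y}→{f,i,t}
  live L7: {f,t}→∅

live-out(L3) = ["f", "i", "t", "y"]

Answer: ["f", "i", "t", "y"]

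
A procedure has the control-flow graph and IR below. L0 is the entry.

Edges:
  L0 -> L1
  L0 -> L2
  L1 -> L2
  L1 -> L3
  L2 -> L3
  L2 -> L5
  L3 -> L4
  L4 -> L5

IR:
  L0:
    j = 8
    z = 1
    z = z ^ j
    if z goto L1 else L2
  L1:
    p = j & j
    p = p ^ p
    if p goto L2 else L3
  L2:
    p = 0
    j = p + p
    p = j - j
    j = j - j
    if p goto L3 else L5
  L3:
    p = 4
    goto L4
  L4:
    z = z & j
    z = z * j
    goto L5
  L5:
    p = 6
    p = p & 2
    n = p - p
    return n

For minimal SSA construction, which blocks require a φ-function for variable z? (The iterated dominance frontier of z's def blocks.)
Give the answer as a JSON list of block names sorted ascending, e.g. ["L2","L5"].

idom tree: L1←L0 L2←L0 L3←L0 L4←L3 L5←L0
Dom∩ at merges:
  L2: preds {L0,L1}: {L0} ∩ {L0,L1} = {L0}; idom=L0
  L3: preds {L1,L2}: {L0,L1} ∩ {L0,L2} = {L0}; idom=L0
  L5: preds {L2,L4}: {L0,L2} ∩ {L0,L3,L4} = {L0}; idom=L0

Frontier:
  join L2 pred L0: · stop@L0
  join L2 pred L1: L1 stop@L0
  join L3 pred L1: L1 stop@L0
  join L3 pred L2: L2 stop@L0
  join L5 pred L2: L2 stop@L0
  join L5 pred L4: L4→L3 stop@L0
  L0: DF=∅
  L1: DF={L2,L3}
  L2: DF={L3,L5}
  L3: DF={L5}
  L4: DF={L5}
  L5: DF=∅

φ for z: defs {L0,L4}
  DF⁺ = {L5}

Answer: ["L5"]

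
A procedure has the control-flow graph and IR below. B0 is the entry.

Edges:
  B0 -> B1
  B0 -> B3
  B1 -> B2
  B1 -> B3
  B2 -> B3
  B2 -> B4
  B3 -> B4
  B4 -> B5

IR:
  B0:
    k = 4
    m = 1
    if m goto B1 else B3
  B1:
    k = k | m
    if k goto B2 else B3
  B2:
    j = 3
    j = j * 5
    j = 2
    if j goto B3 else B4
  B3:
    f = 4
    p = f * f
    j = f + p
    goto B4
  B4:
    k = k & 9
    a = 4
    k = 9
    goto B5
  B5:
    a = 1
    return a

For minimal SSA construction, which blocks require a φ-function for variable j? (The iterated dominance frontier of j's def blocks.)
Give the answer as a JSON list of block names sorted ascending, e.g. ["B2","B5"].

Answer: ["B3", "B4"]

Derivation:
idom tree: B1←B0 B2←B1 B3←B0 B4←B0 B5←B4
Join-block Dom:
  B3: preds {B0,B1,B2}: {B0} ∩ {B0,B1} ∩ {B0,B1,B2} = {B0}; idom=B0
  B4: preds {B2,B3}: {B0,B1,B2} ∩ {B0,B3} = {B0}; idom=B0

DF derivation:
  join B3 pred B0: · stop@B0
  join B3 pred B1: B1 stop@B0
  join B3 pred B2: B2→B1 stop@B0
  join B4 pred B2: B2→B1 stop@B0
  join B4 pred B3: B3 stop@B0
  B0: DF=∅
  B1: DF={B3,B4}
  B2: DF={B3,B4}
  B3: DF={B4}
  B4: DF=∅
  B5: DF=∅

φ for j: defs {B2,B3}
  DF⁺ = {B3,B4}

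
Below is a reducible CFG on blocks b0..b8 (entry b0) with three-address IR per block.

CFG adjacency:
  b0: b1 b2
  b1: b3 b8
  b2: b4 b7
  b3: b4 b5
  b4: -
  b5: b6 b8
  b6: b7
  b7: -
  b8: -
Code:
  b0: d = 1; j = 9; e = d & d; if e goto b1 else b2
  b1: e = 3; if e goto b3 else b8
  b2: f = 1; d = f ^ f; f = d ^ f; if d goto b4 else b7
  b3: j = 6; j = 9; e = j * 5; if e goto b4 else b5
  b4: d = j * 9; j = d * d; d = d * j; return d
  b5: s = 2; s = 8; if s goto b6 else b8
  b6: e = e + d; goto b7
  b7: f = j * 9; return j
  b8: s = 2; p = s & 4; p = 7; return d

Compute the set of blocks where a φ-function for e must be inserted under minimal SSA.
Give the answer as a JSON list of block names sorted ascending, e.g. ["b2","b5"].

Answer: ["b4", "b7", "b8"]

Analysis:
idom tree: b1←b0 b2←b0 b3←b1 b4←b0 b5←b3 b6←b5 b7←b0 b8←b1
Dom at joins:
  b4: preds {b2,b3}: {b0,b2} ∩ {b0,b1,b3} = {b0}; idom=b0
  b7: preds {b2,b6}: {b0,b2} ∩ {b0,b1,b3,b5,b6} = {b0}; idom=b0
  b8: preds {b1,b5}: {b0,b1} ∩ {b0,b1,b3,b5} = {b0,b1}; idom=b1

Frontier:
  b4←b2: walk b2 to b0
  b4←b3: walk b3→b1 to b0
  b7←b2: walk b2 to b0
  b7←b6: walk b6→b5→b3→b1 to b0
  b8←b1: walk · to b1
  b8←b5: walk b5→b3 to b1
  b0: DF=∅
  b1: DF={b4,b7}
  b2: DF={b4,b7}
  b3: DF={b4,b7,b8}
  b4: DF=∅
  b5: DF={b7,b8}
  b6: DF={b7}
  b7: DF=∅
  b8: DF=∅

φ for e: defs {b0,b1,b3,b6}
  DF⁺ = {b4,b7,b8}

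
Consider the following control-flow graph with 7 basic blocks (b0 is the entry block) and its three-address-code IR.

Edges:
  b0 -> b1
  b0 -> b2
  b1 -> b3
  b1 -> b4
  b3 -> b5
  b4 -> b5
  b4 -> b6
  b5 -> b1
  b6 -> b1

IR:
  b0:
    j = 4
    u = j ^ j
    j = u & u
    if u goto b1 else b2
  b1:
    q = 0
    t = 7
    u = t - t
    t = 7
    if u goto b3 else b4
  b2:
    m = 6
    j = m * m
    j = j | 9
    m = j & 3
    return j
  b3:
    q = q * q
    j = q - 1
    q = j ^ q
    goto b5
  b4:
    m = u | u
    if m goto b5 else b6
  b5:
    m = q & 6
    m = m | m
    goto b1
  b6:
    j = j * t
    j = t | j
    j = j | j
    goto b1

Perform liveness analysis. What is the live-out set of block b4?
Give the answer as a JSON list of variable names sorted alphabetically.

Per-block:
  b0: def={j,u} ue=∅
  b1: def={q,t,u} ue=∅
  b2: def={j,m} ue=∅
  b3: def={j,q} ue={q}
  b4: def={m} ue={u}
  b5: def={m} ue={q}
  b6: def={j} ue={j,t}

Liveness:
  b0: in=∅ out={j}
  b1: in={j} out={j,q,t,u}
  b2: in=∅ out=∅
  b3: in={q} out={j,q}
  b4: in={j,q,t,u} out={j,q,t}
  b5: in={j,q} out={j}
  b6: in={j,t} out={j}

live-out(b4) = ["j", "q", "t"]

Answer: ["j", "q", "t"]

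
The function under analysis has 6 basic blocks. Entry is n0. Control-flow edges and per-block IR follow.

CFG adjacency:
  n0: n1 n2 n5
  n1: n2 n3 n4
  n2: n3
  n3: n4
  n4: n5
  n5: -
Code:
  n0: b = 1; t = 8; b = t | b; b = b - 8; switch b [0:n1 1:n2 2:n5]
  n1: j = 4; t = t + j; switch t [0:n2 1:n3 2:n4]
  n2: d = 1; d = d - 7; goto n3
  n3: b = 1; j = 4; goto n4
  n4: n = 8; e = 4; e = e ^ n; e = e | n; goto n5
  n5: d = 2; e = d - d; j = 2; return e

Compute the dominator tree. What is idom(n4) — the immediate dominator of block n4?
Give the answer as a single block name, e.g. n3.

idom tree: n1←n0 n2←n0 n3←n0 n4←n0 n5←n0
Dom∩ at merges:
  n2: preds {n0,n1}: {n0} ∩ {n0,n1} = {n0}; idom=n0
  n3: preds {n1,n2}: {n0,n1} ∩ {n0,n2} = {n0}; idom=n0
  n4: preds {n1,n3}: {n0,n1} ∩ {n0,n3} = {n0}; idom=n0
  n5: preds {n0,n4}: {n0} ∩ {n0,n4} = {n0}; idom=n0

idom(n4) = n0

Answer: n0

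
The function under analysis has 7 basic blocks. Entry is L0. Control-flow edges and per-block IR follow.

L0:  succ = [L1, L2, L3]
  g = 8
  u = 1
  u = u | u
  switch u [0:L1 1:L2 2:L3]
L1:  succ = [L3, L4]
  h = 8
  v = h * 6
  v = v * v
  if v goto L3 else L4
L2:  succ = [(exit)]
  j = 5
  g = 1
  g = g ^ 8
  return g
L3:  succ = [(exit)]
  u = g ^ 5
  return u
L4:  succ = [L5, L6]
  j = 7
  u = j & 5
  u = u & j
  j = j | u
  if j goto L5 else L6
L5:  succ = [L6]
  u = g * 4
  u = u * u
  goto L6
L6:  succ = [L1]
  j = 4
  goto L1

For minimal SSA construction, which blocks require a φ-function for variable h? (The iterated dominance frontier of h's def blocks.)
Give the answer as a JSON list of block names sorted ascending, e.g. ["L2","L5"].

Answer: ["L1", "L3"]

Analysis:
idom tree: L1←L0 L2←L0 L3←L0 L4←L1 L5←L4 L6←L4
Dom∩ at merges:
  L1: preds {L0,L6}: {L0} ∩ {L0,L1,L4,L6} = {L0}; idom=L0
  L3: preds {L0,L1}: {L0} ∩ {L0,L1} = {L0}; idom=L0
  L6: preds {L4,L5}: {L0,L1,L4} ∩ {L0,L1,L4,L5} = {L0,L1,L4}; idom=L4

Frontier:
  L1←L0: walk · to L0
  L1←L6: walk L6→L4→L1 to L0
  L3←L0: walk · to L0
  L3←L1: walk L1 to L0
  L6←L4: walk · to L4
  L6←L5: walk L5 to L4
  L0: DF=∅
  L1: DF={L1,L3}
  L2: DF=∅
  L3: DF=∅
  L4: DF={L1}
  L5: DF={L6}
  L6: DF={L1}

φ for h: defs {L1}
  DF⁺ = {L1,L3}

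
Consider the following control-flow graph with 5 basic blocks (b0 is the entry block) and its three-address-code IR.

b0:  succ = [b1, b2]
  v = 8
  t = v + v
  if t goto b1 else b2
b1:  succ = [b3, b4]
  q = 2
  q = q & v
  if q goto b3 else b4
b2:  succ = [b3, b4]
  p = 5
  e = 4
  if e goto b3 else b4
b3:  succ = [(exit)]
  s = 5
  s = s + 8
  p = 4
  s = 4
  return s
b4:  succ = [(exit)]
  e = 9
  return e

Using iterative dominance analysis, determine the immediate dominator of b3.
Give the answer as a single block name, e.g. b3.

idom tree: b1←b0 b2←b0 b3←b0 b4←b0
Dom at joins:
  b3: preds {b1,b2}: {b0,b1} ∩ {b0,b2} = {b0}; idom=b0
  b4: preds {b1,b2}: {b0,b1} ∩ {b0,b2} = {b0}; idom=b0

idom(b3) = b0

Answer: b0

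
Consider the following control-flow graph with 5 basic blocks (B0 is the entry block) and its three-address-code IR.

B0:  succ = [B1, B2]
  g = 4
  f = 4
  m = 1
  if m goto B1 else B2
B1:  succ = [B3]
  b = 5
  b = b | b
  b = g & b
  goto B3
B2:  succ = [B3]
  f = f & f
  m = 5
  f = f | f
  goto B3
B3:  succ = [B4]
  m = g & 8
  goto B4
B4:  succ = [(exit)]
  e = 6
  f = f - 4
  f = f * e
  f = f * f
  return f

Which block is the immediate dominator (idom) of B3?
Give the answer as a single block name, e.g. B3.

Answer: B0

Derivation:
idom tree: B1←B0 B2←B0 B3←B0 B4←B3
Join-block Dom:
  B3: preds {B1,B2}: {B0,B1} ∩ {B0,B2} = {B0}; idom=B0

idom(B3) = B0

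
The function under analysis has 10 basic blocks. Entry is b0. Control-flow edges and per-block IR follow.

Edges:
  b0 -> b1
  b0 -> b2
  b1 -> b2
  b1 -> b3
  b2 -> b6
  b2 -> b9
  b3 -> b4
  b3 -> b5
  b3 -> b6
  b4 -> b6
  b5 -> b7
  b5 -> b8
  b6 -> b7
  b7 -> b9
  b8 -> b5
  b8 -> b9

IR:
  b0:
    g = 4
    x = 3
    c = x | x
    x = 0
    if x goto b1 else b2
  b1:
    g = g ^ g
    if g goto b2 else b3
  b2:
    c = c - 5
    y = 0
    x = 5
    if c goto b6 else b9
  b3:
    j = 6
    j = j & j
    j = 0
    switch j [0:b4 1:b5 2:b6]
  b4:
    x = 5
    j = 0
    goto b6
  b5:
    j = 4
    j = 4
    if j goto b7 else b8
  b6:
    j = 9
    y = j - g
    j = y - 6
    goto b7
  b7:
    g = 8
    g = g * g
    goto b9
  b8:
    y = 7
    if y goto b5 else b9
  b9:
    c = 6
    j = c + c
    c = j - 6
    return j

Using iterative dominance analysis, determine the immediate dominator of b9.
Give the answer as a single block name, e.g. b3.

idom tree: b1←b0 b2←b0 b3←b1 b4←b3 b5←b3 b6←b0 b7←b0 b8←b5 b9←b0
Join-block Dom:
  b2: preds {b0,b1}: {b0} ∩ {b0,b1} = {b0}; idom=b0
  b5: preds {b3,b8}: {b0,b1,b3} ∩ {b0,b1,b3,b5,b8} = {b0,b1,b3}; idom=b3
  b6: preds {b2,b3,b4}: {b0,b2} ∩ {b0,b1,b3} ∩ {b0,b1,b3,b4} = {b0}; idom=b0
  b7: preds {b5,b6}: {b0,b1,b3,b5} ∩ {b0,b6} = {b0}; idom=b0
  b9: preds {b2,b7,b8}: {b0,b2} ∩ {b0,b7} ∩ {b0,b1,b3,b5,b8} = {b0}; idom=b0

idom(b9) = b0

Answer: b0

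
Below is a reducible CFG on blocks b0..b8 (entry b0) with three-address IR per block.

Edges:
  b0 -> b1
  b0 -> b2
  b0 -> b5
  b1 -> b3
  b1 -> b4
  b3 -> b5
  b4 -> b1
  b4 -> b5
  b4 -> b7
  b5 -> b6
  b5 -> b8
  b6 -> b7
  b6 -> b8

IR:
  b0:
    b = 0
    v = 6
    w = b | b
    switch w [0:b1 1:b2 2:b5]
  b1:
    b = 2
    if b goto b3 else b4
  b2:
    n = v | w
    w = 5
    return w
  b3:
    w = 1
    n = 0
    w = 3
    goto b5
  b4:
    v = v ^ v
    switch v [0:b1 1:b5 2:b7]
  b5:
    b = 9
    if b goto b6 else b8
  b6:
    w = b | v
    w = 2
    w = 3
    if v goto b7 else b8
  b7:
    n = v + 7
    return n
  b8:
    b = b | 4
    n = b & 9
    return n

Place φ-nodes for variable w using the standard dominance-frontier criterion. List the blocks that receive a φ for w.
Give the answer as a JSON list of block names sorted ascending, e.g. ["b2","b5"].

Answer: ["b5", "b7", "b8"]

Working:
idom tree: b1←b0 b2←b0 b3←b1 b4←b1 b5←b0 b6←b5 b7←b0 b8←b5
Join-block Dom:
  b1: preds {b0,b4}: {b0} ∩ {b0,b1,b4} = {b0}; idom=b0
  b5: preds {b0,b3,b4}: {b0} ∩ {b0,b1,b3} ∩ {b0,b1,b4} = {b0}; idom=b0
  b7: preds {b4,b6}: {b0,b1,b4} ∩ {b0,b5,b6} = {b0}; idom=b0
  b8: preds {b5,b6}: {b0,b5} ∩ {b0,b5,b6} = {b0,b5}; idom=b5

Frontier:
  b1←b0: walk · to b0
  b1←b4: walk b4→b1 to b0
  b5←b0: walk · to b0
  b5←b3: walk b3→b1 to b0
  b5←b4: walk b4→b1 to b0
  b7←b4: walk b4→b1 to b0
  b7←b6: walk b6→b5 to b0
  b8←b5: walk · to b5
  b8←b6: walk b6 to b5
  b0: DF=∅
  b1: DF={b1,b5,b7}
  b2: DF=∅
  b3: DF={b5}
  b4: DF={b1,b5,b7}
  b5: DF={b7}
  b6: DF={b7,b8}
  b7: DF=∅
  b8: DF=∅

φ for w: defs {b0,b2,b3,b6}
  DF⁺ = {b5,b7,b8}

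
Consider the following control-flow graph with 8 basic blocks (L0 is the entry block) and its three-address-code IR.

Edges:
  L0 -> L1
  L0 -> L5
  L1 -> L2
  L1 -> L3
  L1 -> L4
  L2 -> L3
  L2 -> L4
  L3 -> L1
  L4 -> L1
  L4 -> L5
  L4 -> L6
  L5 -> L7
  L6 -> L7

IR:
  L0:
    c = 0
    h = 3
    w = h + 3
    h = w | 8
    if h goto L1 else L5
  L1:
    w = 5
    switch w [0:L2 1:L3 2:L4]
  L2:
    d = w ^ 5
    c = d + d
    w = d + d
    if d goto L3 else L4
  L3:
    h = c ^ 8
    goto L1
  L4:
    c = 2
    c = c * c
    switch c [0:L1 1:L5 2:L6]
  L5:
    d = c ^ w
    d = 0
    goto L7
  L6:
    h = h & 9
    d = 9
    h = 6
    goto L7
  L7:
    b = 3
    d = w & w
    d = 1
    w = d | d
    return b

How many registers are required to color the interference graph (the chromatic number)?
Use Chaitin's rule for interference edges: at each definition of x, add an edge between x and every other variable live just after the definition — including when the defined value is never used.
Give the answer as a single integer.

Block summaries:
  L0: {c,h,w} / ∅
  L1: {w} / ∅
  L2: {c,d,w} / {w}
  L3: {h} / {c}
  L4: {c} / ∅
  L5: {d} / {c,w}
  L6: {d,h} / {h}
  L7: {b,d,w} / {w}

Backward fixpoint:
  live L0: ∅→{c,h,w}
  live L1: {c,h}→{c,h,w}
  live L2: {h,w}→{c,h,w}
  live L3: {c}→{c,h}
  live L4: {h,w}→{c,h,w}
  live L5: {c,w}→{w}
  live L6: {h,w}→{w}
  live L7: {w}→∅

Interference:
  b↔{d,w}
  c↔{d,h,w}
  d↔{b,c,h,w}
  h↔{c,d,w}
  w↔{b,c,d,h}

Chromatic number:
  lower bound: {c,d,h,w} mutually conflict ⇒ χ ≥ 4
  assign b→R2 c→R2 d→R0 h→R3 w→R1 — no edge inside a register ⇒ χ ≤ 4
  χ = 4

Answer: 4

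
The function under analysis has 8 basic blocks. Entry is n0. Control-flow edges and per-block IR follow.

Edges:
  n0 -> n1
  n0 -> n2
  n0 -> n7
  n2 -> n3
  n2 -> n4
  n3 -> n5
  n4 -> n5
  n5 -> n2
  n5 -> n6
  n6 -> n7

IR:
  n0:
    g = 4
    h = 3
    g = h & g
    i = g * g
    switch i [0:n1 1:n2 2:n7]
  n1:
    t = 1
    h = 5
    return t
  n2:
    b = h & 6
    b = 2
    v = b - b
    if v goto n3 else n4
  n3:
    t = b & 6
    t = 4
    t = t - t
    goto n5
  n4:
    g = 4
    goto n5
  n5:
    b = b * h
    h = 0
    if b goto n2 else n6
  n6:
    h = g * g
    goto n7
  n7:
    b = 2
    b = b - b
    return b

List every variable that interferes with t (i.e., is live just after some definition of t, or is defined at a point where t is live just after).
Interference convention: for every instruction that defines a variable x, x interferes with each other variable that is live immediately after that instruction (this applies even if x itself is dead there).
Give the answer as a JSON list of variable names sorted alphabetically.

Answer: ["b", "g", "h"]

Derivation:
def/use:
  n0 def {g,h,i} use ∅
  n1 def {h,t} use ∅
  n2 def {b,v} use {h}
  n3 def {t} use {b}
  n4 def {g} use ∅
  n5 def {b,h} use {b,h}
  n6 def {h} use {g}
  n7 def {b} use ∅

Liveness:
  n0 li=∅ lo={g,h}
  n1 li=∅ lo=∅
  n2 li={g,h} lo={b,g,h}
  n3 li={b,g,h} lo={b,g,h}
  n4 li={b,h} lo={b,g,h}
  n5 li={b,g,h} lo={g,h}
  n6 li={g} lo=∅
  n7 li=∅ lo=∅

Interference:
  b↔{g,h,t,v}
  g↔{b,h,i,t,v}
  h↔{b,g,i,t,v}
  i↔{g,h}
  t↔{b,g,h}
  v↔{b,g,h}

N(t) = ["b", "g", "h"]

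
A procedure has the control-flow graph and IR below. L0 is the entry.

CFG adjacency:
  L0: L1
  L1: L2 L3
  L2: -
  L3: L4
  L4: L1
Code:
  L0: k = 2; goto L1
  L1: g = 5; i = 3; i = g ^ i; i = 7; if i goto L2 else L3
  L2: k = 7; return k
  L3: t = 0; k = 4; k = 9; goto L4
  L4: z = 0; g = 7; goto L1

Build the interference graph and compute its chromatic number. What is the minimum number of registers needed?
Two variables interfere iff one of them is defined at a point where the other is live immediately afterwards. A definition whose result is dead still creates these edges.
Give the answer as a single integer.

Block summaries:
  L0: def={k} ue=∅
  L1: def={g,i} ue=∅
  L2: def={k} ue=∅
  L3: def={k,t} ue=∅
  L4: def={g,z} ue=∅

Live sets:
  L0: in=∅ out=∅
  L1: in=∅ out=∅
  L2: in=∅ out=∅
  L3: in=∅ out=∅
  L4: in=∅ out=∅

Interference:
  g↔{i}
  i↔{g}
  k↔∅
  t↔∅
  z↔∅

Colouring:
  clique {g,i} ⇒ need ≥ 2
  2-colouring: r0={g,k,t,z}  r1={i}
  χ = 2

Answer: 2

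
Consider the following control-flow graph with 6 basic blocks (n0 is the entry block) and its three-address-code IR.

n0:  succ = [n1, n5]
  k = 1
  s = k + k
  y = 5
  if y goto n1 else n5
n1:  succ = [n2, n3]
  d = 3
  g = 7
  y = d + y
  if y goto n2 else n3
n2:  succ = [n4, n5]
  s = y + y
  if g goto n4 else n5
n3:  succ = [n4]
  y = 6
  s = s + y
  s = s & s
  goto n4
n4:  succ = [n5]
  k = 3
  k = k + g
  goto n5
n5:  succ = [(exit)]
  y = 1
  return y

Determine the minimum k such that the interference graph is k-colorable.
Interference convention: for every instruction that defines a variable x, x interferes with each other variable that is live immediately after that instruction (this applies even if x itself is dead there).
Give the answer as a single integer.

def/use:
  n0 def {k,s,y} use ∅
  n1 def {d,g,y} use {y}
  n2 def {s} use {g,y}
  n3 def {s,y} use {s}
  n4 def {k} use {g}
  n5 def {y} use ∅

Backward fixpoint:
  live n0: ∅→{s,y}
  live n1: {s,y}→{g,s,y}
  live n2: {g,y}→{g}
  live n3: {g,s}→{g}
  live n4: {g}→∅
  live n5: ∅→∅

Interfere edges:
  d: {g,s,y}
  g: {d,k,s,y}
  k: {g}
  s: {d,g,y}
  y: {d,g,s}

Chromatic number:
  clique {d,g,s,y} ⇒ need ≥ 4
  4-colouring: R0={g}  R1={d,k}  R2={s}  R3={y}
  χ = 4

Answer: 4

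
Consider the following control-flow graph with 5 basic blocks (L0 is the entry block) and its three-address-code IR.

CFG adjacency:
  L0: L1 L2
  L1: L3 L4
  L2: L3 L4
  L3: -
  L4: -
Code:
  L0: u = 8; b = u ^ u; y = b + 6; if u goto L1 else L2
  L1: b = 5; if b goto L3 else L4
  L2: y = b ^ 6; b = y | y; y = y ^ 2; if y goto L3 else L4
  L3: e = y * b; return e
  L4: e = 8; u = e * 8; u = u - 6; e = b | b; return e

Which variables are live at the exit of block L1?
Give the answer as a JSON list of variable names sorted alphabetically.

Per-block:
  L0 def {b,u,y} use ∅
  L1 def {b} use ∅
  L2 def {b,y} use {b}
  L3 def {e} use {b,y}
  L4 def {e,u} use {b}

Live sets:
  live L0: ∅→{b,y}
  live L1: {y}→{b,y}
  live L2: {b}→{b,y}
  live L3: {b,y}→∅
  live L4: {b}→∅

live-out(L1) = ["b", "y"]

Answer: ["b", "y"]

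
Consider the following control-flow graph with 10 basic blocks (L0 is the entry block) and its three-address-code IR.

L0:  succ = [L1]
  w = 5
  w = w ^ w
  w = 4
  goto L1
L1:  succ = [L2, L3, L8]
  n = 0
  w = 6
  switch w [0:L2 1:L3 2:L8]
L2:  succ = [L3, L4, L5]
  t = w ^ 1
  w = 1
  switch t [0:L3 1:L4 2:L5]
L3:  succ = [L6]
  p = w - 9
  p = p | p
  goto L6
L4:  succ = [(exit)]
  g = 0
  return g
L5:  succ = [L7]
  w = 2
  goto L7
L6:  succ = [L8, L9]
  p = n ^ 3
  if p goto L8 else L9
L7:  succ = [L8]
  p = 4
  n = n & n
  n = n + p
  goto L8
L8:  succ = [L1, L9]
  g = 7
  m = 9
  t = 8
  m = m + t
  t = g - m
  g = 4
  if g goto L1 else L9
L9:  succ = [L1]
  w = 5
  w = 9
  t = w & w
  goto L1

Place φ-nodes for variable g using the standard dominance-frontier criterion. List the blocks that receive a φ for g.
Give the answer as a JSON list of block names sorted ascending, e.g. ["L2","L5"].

idom tree: L1←L0 L2←L1 L3←L1 L4←L2 L5←L2 L6←L3 L7←L5 L8←L1 L9←L1
Join-block Dom:
  L1: preds {L0,L8,L9}: {L0} ∩ {L0,L1,L8} ∩ {L0,L1,L9} = {L0}; idom=L0
  L3: preds {L1,L2}: {L0,L1} ∩ {L0,L1,L2} = {L0,L1}; idom=L1
  L8: preds {L1,L6,L7}: {L0,L1} ∩ {L0,L1,L3,L6} ∩ {L0,L1,L2,L5,L7} = {L0,L1}; idom=L1
  L9: preds {L6,L8}: {L0,L1,L3,L6} ∩ {L0,L1,L8} = {L0,L1}; idom=L1

DF derivation:
  join L1 pred L0: · stop@L0
  join L1 pred L8: L8→L1 stop@L0
  join L1 pred L9: L9→L1 stop@L0
  join L3 pred L1: · stop@L1
  join L3 pred L2: L2 stop@L1
  join L8 pred L1: · stop@L1
  join L8 pred L6: L6→L3 stop@L1
  join L8 pred L7: L7→L5→L2 stop@L1
  join L9 pred L6: L6→L3 stop@L1
  join L9 pred L8: L8 stop@L1
  L0: DF=∅
  L1: DF={L1}
  L2: DF={L3,L8}
  L3: DF={L8,L9}
  L4: DF=∅
  L5: DF={L8}
  L6: DF={L8,L9}
  L7: DF={L8}
  L8: DF={L1,L9}
  L9: DF={L1}

φ for g: defs {L4,L8}
  DF⁺ = {L1,L9}

Answer: ["L1", "L9"]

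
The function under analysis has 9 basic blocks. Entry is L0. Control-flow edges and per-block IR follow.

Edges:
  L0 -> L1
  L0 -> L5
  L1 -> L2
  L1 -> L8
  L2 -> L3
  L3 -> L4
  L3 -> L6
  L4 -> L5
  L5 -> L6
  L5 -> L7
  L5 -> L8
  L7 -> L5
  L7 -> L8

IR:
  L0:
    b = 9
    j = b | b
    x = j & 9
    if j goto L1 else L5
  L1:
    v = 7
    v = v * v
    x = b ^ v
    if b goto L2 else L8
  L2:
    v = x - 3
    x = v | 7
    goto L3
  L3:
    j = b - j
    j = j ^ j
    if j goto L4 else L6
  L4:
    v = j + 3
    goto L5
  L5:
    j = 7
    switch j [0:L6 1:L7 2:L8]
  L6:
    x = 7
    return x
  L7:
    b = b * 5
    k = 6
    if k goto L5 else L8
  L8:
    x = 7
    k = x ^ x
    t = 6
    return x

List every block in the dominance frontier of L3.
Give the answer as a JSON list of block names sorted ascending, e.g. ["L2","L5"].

idom tree: L1←L0 L2←L1 L3←L2 L4←L3 L5←L0 L6←L0 L7←L5 L8←L0
Dom at joins:
  L5: preds {L0,L4,L7}: {L0} ∩ {L0,L1,L2,L3,L4} ∩ {L0,L5,L7} = {L0}; idom=L0
  L6: preds {L3,L5}: {L0,L1,L2,L3} ∩ {L0,L5} = {L0}; idom=L0
  L8: preds {L1,L5,L7}: {L0,L1} ∩ {L0,L5} ∩ {L0,L5,L7} = {L0}; idom=L0

DF walk-up:
  join L5 pred L0: · stop@L0
  join L5 pred L4: L4→L3→L2→L1 stop@L0
  join L5 pred L7: L7→L5 stop@L0
  join L6 pred L3: L3→L2→L1 stop@L0
  join L6 pred L5: L5 stop@L0
  join L8 pred L1: L1 stop@L0
  join L8 pred L5: L5 stop@L0
  join L8 pred L7: L7→L5 stop@L0
  L0 → ∅
  L1 → {L5,L6,L8}
  L2 → {L5,L6}
  L3 → {L5,L6}
  L4 → {L5}
  L5 → {L5,L6,L8}
  L6 → ∅
  L7 → {L5,L8}
  L8 → ∅

DF(L3) = ["L5", "L6"]

Answer: ["L5", "L6"]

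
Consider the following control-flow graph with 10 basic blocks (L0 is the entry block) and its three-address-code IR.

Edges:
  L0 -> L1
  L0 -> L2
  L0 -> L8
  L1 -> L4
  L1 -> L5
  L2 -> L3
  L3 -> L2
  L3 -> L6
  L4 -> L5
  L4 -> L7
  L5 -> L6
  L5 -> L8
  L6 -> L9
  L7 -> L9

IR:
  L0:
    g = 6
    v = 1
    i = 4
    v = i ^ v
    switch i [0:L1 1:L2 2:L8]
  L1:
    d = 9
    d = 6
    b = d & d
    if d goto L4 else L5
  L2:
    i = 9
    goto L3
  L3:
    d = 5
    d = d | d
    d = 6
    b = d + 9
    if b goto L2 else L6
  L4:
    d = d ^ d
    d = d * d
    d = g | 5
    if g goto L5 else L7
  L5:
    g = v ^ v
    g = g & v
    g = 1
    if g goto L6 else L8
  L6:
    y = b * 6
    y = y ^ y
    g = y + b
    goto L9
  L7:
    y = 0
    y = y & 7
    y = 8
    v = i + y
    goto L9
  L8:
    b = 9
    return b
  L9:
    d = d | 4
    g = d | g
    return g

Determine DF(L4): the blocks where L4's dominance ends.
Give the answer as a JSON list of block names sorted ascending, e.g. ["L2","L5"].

Answer: ["L5", "L9"]

Analysis:
idom tree: L1←L0 L2←L0 L3←L2 L4←L1 L5←L1 L6←L0 L7←L4 L8←L0 L9←L0
Dom at joins:
  L2: preds {L0,L3}: {L0} ∩ {L0,L2,L3} = {L0}; idom=L0
  L5: preds {L1,L4}: {L0,L1} ∩ {L0,L1,L4} = {L0,L1}; idom=L1
  L6: preds {L3,L5}: {L0,L2,L3} ∩ {L0,L1,L5} = {L0}; idom=L0
  L8: preds {L0,L5}: {L0} ∩ {L0,L1,L5} = {L0}; idom=L0
  L9: preds {L6,L7}: {L0,L6} ∩ {L0,L1,L4,L7} = {L0}; idom=L0

Frontier:
  join L2 pred L0: · stop@L0
  join L2 pred L3: L3→L2 stop@L0
  join L5 pred L1: · stop@L1
  join L5 pred L4: L4 stop@L1
  join L6 pred L3: L3→L2 stop@L0
  join L6 pred L5: L5→L1 stop@L0
  join L8 pred L0: · stop@L0
  join L8 pred L5: L5→L1 stop@L0
  join L9 pred L6: L6 stop@L0
  join L9 pred L7: L7→L4→L1 stop@L0
  DF(L0)=∅
  DF(L1)={L6,L8,L9}
  DF(L2)={L2,L6}
  DF(L3)={L2,L6}
  DF(L4)={L5,L9}
  DF(L5)={L6,L8}
  DF(L6)={L9}
  DF(L7)={L9}
  DF(L8)=∅
  DF(L9)=∅

DF(L4) = ["L5", "L9"]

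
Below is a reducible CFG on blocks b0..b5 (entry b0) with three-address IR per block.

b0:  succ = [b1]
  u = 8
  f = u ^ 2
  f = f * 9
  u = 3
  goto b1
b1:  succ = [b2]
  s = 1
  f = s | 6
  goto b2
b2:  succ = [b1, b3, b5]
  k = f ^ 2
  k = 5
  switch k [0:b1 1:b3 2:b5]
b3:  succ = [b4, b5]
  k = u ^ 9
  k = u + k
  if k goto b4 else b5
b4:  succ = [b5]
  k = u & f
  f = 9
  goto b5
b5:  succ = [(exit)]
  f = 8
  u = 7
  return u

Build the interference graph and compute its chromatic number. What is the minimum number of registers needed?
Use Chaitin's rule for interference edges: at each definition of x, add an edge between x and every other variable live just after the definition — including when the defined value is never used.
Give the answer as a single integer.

Block summaries:
  b0 def {f,u} use ∅
  b1 def {f,s} use ∅
  b2 def {k} use {f}
  b3 def {k} use {u}
  b4 def {f,k} use {f,u}
  b5 def {f,u} use ∅

Live sets:
  b0 li=∅ lo={u}
  b1 li={u} lo={f,u}
  b2 li={f,u} lo={f,u}
  b3 li={f,u} lo={f,u}
  b4 li={f,u} lo=∅
  b5 li=∅ lo=∅

Conflict graph:
  f: {k,u}
  k: {f,u}
  s: {u}
  u: {f,k,s}

Registers:
  {f,k,u} pairwise interfere (3-clique) ⇒ χ ≥ 3
  3-colouring: R0={u}  R1={f,s}  R2={k}
  χ = 3

Answer: 3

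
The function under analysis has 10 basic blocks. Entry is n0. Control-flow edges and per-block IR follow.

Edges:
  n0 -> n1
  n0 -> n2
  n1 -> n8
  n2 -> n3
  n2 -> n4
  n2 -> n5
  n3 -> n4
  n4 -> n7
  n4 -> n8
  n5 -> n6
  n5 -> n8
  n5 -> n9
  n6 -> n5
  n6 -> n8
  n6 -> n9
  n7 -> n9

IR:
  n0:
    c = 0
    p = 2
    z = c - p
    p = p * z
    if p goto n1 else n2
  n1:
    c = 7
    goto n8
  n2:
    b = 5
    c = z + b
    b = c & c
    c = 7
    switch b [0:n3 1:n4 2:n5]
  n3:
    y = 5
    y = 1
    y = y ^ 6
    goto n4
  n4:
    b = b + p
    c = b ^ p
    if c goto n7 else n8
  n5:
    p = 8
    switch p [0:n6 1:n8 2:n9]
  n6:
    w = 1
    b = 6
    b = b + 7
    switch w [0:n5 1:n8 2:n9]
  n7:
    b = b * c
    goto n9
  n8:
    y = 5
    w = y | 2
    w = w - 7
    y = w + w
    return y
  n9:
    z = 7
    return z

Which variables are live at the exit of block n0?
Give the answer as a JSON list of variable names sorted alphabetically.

Answer: ["p", "z"]

Analysis:
Per-block:
  n0: {c,p,z} / ∅
  n1: {c} / ∅
  n2: {b,c} / {z}
  n3: {y} / ∅
  n4: {b,c} / {b,p}
  n5: {p} / ∅
  n6: {b,w} / ∅
  n7: {b} / {b,c}
  n8: {w,y} / ∅
  n9: {z} / ∅

Liveness:
  n0: in=∅ out={p,z}
  n1: in=∅ out=∅
  n2: in={p,z} out={b,p}
  n3: in={b,p} out={b,p}
  n4: in={b,p} out={b,c}
  n5: in=∅ out=∅
  n6: in=∅ out=∅
  n7: in={b,c} out=∅
  n8: in=∅ out=∅
  n9: in=∅ out=∅

live-out(n0) = ["p", "z"]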